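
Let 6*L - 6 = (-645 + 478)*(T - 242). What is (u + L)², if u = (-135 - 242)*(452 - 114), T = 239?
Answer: 64863430489/4 ≈ 1.6216e+10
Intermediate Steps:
L = 169/2 (L = 1 + ((-645 + 478)*(239 - 242))/6 = 1 + (-167*(-3))/6 = 1 + (⅙)*501 = 1 + 167/2 = 169/2 ≈ 84.500)
u = -127426 (u = -377*338 = -127426)
(u + L)² = (-127426 + 169/2)² = (-254683/2)² = 64863430489/4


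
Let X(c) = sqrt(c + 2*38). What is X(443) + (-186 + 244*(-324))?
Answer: -79242 + sqrt(519) ≈ -79219.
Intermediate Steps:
X(c) = sqrt(76 + c) (X(c) = sqrt(c + 76) = sqrt(76 + c))
X(443) + (-186 + 244*(-324)) = sqrt(76 + 443) + (-186 + 244*(-324)) = sqrt(519) + (-186 - 79056) = sqrt(519) - 79242 = -79242 + sqrt(519)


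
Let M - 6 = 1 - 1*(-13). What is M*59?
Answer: 1180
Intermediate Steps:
M = 20 (M = 6 + (1 - 1*(-13)) = 6 + (1 + 13) = 6 + 14 = 20)
M*59 = 20*59 = 1180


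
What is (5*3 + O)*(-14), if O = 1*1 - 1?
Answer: -210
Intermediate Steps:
O = 0 (O = 1 - 1 = 0)
(5*3 + O)*(-14) = (5*3 + 0)*(-14) = (15 + 0)*(-14) = 15*(-14) = -210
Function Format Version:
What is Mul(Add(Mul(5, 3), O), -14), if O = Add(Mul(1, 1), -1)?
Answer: -210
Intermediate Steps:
O = 0 (O = Add(1, -1) = 0)
Mul(Add(Mul(5, 3), O), -14) = Mul(Add(Mul(5, 3), 0), -14) = Mul(Add(15, 0), -14) = Mul(15, -14) = -210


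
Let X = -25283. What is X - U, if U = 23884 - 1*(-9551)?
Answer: -58718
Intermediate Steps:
U = 33435 (U = 23884 + 9551 = 33435)
X - U = -25283 - 1*33435 = -25283 - 33435 = -58718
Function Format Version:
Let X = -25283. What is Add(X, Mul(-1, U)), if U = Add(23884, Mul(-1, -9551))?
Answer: -58718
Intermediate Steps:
U = 33435 (U = Add(23884, 9551) = 33435)
Add(X, Mul(-1, U)) = Add(-25283, Mul(-1, 33435)) = Add(-25283, -33435) = -58718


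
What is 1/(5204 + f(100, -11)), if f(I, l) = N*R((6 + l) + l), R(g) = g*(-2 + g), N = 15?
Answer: 1/9524 ≈ 0.00010500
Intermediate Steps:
f(I, l) = 15*(4 + 2*l)*(6 + 2*l) (f(I, l) = 15*(((6 + l) + l)*(-2 + ((6 + l) + l))) = 15*((6 + 2*l)*(-2 + (6 + 2*l))) = 15*((6 + 2*l)*(4 + 2*l)) = 15*((4 + 2*l)*(6 + 2*l)) = 15*(4 + 2*l)*(6 + 2*l))
1/(5204 + f(100, -11)) = 1/(5204 + 60*(2 - 11)*(3 - 11)) = 1/(5204 + 60*(-9)*(-8)) = 1/(5204 + 4320) = 1/9524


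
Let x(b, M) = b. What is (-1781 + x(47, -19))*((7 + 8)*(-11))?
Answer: 286110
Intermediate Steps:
(-1781 + x(47, -19))*((7 + 8)*(-11)) = (-1781 + 47)*((7 + 8)*(-11)) = -26010*(-11) = -1734*(-165) = 286110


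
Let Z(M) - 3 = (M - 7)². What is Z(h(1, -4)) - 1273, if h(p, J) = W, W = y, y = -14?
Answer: -829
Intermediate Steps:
W = -14
h(p, J) = -14
Z(M) = 3 + (-7 + M)² (Z(M) = 3 + (M - 7)² = 3 + (-7 + M)²)
Z(h(1, -4)) - 1273 = (3 + (-7 - 14)²) - 1273 = (3 + (-21)²) - 1273 = (3 + 441) - 1273 = 444 - 1273 = -829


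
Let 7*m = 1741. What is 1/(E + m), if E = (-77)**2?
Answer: 7/43244 ≈ 0.00016187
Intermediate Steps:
m = 1741/7 (m = (1/7)*1741 = 1741/7 ≈ 248.71)
E = 5929
1/(E + m) = 1/(5929 + 1741/7) = 1/(43244/7) = 7/43244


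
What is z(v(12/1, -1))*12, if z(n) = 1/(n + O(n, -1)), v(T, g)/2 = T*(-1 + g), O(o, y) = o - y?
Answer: -12/95 ≈ -0.12632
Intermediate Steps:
v(T, g) = 2*T*(-1 + g) (v(T, g) = 2*(T*(-1 + g)) = 2*T*(-1 + g))
z(n) = 1/(1 + 2*n) (z(n) = 1/(n + (n - 1*(-1))) = 1/(n + (n + 1)) = 1/(n + (1 + n)) = 1/(1 + 2*n))
z(v(12/1, -1))*12 = 12/(1 + 2*(2*(12/1)*(-1 - 1))) = 12/(1 + 2*(2*(12*1)*(-2))) = 12/(1 + 2*(2*12*(-2))) = 12/(1 + 2*(-48)) = 12/(1 - 96) = 12/(-95) = -1/95*12 = -12/95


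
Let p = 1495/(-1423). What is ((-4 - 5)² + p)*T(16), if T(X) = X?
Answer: 1820288/1423 ≈ 1279.2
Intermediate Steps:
p = -1495/1423 (p = 1495*(-1/1423) = -1495/1423 ≈ -1.0506)
((-4 - 5)² + p)*T(16) = ((-4 - 5)² - 1495/1423)*16 = ((-9)² - 1495/1423)*16 = (81 - 1495/1423)*16 = (113768/1423)*16 = 1820288/1423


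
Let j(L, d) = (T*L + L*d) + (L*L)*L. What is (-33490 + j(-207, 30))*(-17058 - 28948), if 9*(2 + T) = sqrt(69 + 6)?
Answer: 409868788174 + 5290690*sqrt(3) ≈ 4.0988e+11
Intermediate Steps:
T = -2 + 5*sqrt(3)/9 (T = -2 + sqrt(69 + 6)/9 = -2 + sqrt(75)/9 = -2 + (5*sqrt(3))/9 = -2 + 5*sqrt(3)/9 ≈ -1.0378)
j(L, d) = L**3 + L*d + L*(-2 + 5*sqrt(3)/9) (j(L, d) = ((-2 + 5*sqrt(3)/9)*L + L*d) + (L*L)*L = (L*(-2 + 5*sqrt(3)/9) + L*d) + L**2*L = (L*d + L*(-2 + 5*sqrt(3)/9)) + L**3 = L**3 + L*d + L*(-2 + 5*sqrt(3)/9))
(-33490 + j(-207, 30))*(-17058 - 28948) = (-33490 + (1/9)*(-207)*(-18 + 5*sqrt(3) + 9*30 + 9*(-207)**2))*(-17058 - 28948) = (-33490 + (1/9)*(-207)*(-18 + 5*sqrt(3) + 270 + 9*42849))*(-46006) = (-33490 + (1/9)*(-207)*(-18 + 5*sqrt(3) + 270 + 385641))*(-46006) = (-33490 + (1/9)*(-207)*(385893 + 5*sqrt(3)))*(-46006) = (-33490 + (-8875539 - 115*sqrt(3)))*(-46006) = (-8909029 - 115*sqrt(3))*(-46006) = 409868788174 + 5290690*sqrt(3)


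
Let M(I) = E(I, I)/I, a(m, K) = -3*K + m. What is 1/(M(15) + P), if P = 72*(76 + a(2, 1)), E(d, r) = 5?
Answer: 3/16201 ≈ 0.00018517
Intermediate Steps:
a(m, K) = m - 3*K
M(I) = 5/I
P = 5400 (P = 72*(76 + (2 - 3*1)) = 72*(76 + (2 - 3)) = 72*(76 - 1) = 72*75 = 5400)
1/(M(15) + P) = 1/(5/15 + 5400) = 1/(5*(1/15) + 5400) = 1/(⅓ + 5400) = 1/(16201/3) = 3/16201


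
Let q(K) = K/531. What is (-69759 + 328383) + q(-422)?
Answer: 137328922/531 ≈ 2.5862e+5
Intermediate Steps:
q(K) = K/531 (q(K) = K*(1/531) = K/531)
(-69759 + 328383) + q(-422) = (-69759 + 328383) + (1/531)*(-422) = 258624 - 422/531 = 137328922/531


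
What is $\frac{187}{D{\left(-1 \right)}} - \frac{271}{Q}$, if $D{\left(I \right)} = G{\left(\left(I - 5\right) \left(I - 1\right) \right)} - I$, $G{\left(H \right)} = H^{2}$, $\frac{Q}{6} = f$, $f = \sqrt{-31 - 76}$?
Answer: $\frac{187}{145} + \frac{271 i \sqrt{107}}{642} \approx 1.2897 + 4.3664 i$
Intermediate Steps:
$f = i \sqrt{107}$ ($f = \sqrt{-107} = i \sqrt{107} \approx 10.344 i$)
$Q = 6 i \sqrt{107} \approx 62.064 i$
$D{\left(I \right)} = - I + \left(-1 + I\right)^{2} \left(-5 + I\right)^{2}$ ($D{\left(I \right)} = \left(\left(I - 5\right) \left(I - 1\right)\right)^{2} - I = \left(\left(-5 + I\right) \left(-1 + I\right)\right)^{2} - I = \left(\left(-1 + I\right) \left(-5 + I\right)\right)^{2} - I = \left(-1 + I\right)^{2} \left(-5 + I\right)^{2} - I = - I + \left(-1 + I\right)^{2} \left(-5 + I\right)^{2}$)
$\frac{187}{D{\left(-1 \right)}} - \frac{271}{Q} = \frac{187}{\left(5 + \left(-1\right)^{2} - -6\right)^{2} - -1} - \frac{271}{6 i \sqrt{107}} = \frac{187}{\left(5 + 1 + 6\right)^{2} + 1} - 271 \left(- \frac{i \sqrt{107}}{642}\right) = \frac{187}{12^{2} + 1} + \frac{271 i \sqrt{107}}{642} = \frac{187}{144 + 1} + \frac{271 i \sqrt{107}}{642} = \frac{187}{145} + \frac{271 i \sqrt{107}}{642}$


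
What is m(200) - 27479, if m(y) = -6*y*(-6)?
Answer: -20279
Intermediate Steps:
m(y) = 36*y
m(200) - 27479 = 36*200 - 27479 = 7200 - 27479 = -20279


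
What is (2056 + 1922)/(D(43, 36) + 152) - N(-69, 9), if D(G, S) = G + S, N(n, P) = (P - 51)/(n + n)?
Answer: 29959/1771 ≈ 16.916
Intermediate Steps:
N(n, P) = (-51 + P)/(2*n) (N(n, P) = (-51 + P)/((2*n)) = (-51 + P)*(1/(2*n)) = (-51 + P)/(2*n))
(2056 + 1922)/(D(43, 36) + 152) - N(-69, 9) = (2056 + 1922)/((43 + 36) + 152) - (-51 + 9)/(2*(-69)) = 3978/(79 + 152) - (-1)*(-42)/(2*69) = 3978/231 - 1*7/23 = 3978*(1/231) - 7/23 = 1326/77 - 7/23 = 29959/1771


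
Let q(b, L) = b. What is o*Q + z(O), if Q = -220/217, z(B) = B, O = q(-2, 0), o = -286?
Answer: 62486/217 ≈ 287.95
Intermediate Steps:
O = -2
Q = -220/217 (Q = -220*1/217 = -220/217 ≈ -1.0138)
o*Q + z(O) = -286*(-220/217) - 2 = 62920/217 - 2 = 62486/217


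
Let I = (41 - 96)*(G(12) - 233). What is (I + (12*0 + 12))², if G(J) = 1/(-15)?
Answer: 1481634064/9 ≈ 1.6463e+8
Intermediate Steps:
G(J) = -1/15
I = 38456/3 (I = (41 - 96)*(-1/15 - 233) = -55*(-3496/15) = 38456/3 ≈ 12819.)
(I + (12*0 + 12))² = (38456/3 + (12*0 + 12))² = (38456/3 + (0 + 12))² = (38456/3 + 12)² = (38492/3)² = 1481634064/9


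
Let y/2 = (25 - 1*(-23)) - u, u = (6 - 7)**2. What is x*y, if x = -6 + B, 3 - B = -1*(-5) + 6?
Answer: -1316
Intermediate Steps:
B = -8 (B = 3 - (-1*(-5) + 6) = 3 - (5 + 6) = 3 - 1*11 = 3 - 11 = -8)
u = 1 (u = (-1)**2 = 1)
x = -14 (x = -6 - 8 = -14)
y = 94 (y = 2*((25 - 1*(-23)) - 1*1) = 2*((25 + 23) - 1) = 2*(48 - 1) = 2*47 = 94)
x*y = -14*94 = -1316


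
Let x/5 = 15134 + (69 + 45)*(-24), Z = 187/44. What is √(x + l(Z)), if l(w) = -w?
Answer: √247943/2 ≈ 248.97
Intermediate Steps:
Z = 17/4 (Z = 187*(1/44) = 17/4 ≈ 4.2500)
x = 61990 (x = 5*(15134 + (69 + 45)*(-24)) = 5*(15134 + 114*(-24)) = 5*(15134 - 2736) = 5*12398 = 61990)
√(x + l(Z)) = √(61990 - 1*17/4) = √(61990 - 17/4) = √(247943/4) = √247943/2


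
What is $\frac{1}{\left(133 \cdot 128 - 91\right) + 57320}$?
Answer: $\frac{1}{74253} \approx 1.3467 \cdot 10^{-5}$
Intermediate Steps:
$\frac{1}{\left(133 \cdot 128 - 91\right) + 57320} = \frac{1}{\left(17024 - 91\right) + 57320} = \frac{1}{16933 + 57320} = \frac{1}{74253}$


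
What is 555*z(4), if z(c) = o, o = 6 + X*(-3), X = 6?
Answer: -6660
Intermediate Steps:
o = -12 (o = 6 + 6*(-3) = 6 - 18 = -12)
z(c) = -12
555*z(4) = 555*(-12) = -6660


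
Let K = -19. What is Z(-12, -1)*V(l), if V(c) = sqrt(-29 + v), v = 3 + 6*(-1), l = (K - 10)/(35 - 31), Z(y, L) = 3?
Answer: 12*I*sqrt(2) ≈ 16.971*I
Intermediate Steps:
l = -29/4 (l = (-19 - 10)/(35 - 31) = -29/4 ≈ -7.2500)
v = -3 (v = 3 - 6 = -3)
V(c) = 4*I*sqrt(2) (V(c) = sqrt(-29 - 3) = sqrt(-32) = 4*I*sqrt(2))
Z(-12, -1)*V(l) = 3*(4*I*sqrt(2)) = 12*I*sqrt(2)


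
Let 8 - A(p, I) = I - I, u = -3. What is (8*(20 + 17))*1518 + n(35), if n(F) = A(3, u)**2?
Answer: 449392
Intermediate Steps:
A(p, I) = 8 (A(p, I) = 8 - (I - I) = 8 - 1*0 = 8 + 0 = 8)
n(F) = 64 (n(F) = 8**2 = 64)
(8*(20 + 17))*1518 + n(35) = (8*(20 + 17))*1518 + 64 = (8*37)*1518 + 64 = 296*1518 + 64 = 449328 + 64 = 449392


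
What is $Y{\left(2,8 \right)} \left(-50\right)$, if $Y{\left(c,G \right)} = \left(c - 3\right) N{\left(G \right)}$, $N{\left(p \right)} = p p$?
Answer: $3200$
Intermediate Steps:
$N{\left(p \right)} = p^{2}$
$Y{\left(c,G \right)} = G^{2} \left(-3 + c\right)$ ($Y{\left(c,G \right)} = \left(c - 3\right) G^{2} = \left(-3 + c\right) G^{2} = G^{2} \left(-3 + c\right)$)
$Y{\left(2,8 \right)} \left(-50\right) = 8^{2} \left(-3 + 2\right) \left(-50\right) = 64 \left(-1\right) \left(-50\right) = \left(-64\right) \left(-50\right) = 3200$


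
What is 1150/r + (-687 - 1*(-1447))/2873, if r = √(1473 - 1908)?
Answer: 760/2873 - 230*I*√435/87 ≈ 0.26453 - 55.138*I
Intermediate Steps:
r = I*√435 (r = √(-435) = I*√435 ≈ 20.857*I)
1150/r + (-687 - 1*(-1447))/2873 = 1150/((I*√435)) + (-687 - 1*(-1447))/2873 = 1150*(-I*√435/435) + (-687 + 1447)*(1/2873) = -230*I*√435/87 + 760*(1/2873) = -230*I*√435/87 + 760/2873 = 760/2873 - 230*I*√435/87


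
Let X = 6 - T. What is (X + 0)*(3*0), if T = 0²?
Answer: 0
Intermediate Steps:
T = 0
X = 6 (X = 6 - 1*0 = 6 + 0 = 6)
(X + 0)*(3*0) = (6 + 0)*(3*0) = 6*0 = 0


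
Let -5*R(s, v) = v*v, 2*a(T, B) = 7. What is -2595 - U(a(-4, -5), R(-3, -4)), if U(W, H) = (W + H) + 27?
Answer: -26223/10 ≈ -2622.3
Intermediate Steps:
a(T, B) = 7/2 (a(T, B) = (½)*7 = 7/2)
R(s, v) = -v²/5 (R(s, v) = -v*v/5 = -v²/5)
U(W, H) = 27 + H + W (U(W, H) = (H + W) + 27 = 27 + H + W)
-2595 - U(a(-4, -5), R(-3, -4)) = -2595 - (27 - ⅕*(-4)² + 7/2) = -2595 - (27 - ⅕*16 + 7/2) = -2595 - (27 - 16/5 + 7/2) = -2595 - 1*273/10 = -2595 - 273/10 = -26223/10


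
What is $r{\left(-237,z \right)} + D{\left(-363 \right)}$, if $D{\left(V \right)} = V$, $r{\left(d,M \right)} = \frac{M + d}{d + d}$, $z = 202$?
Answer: $- \frac{172027}{474} \approx -362.93$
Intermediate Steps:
$r{\left(d,M \right)} = \frac{M + d}{2 d}$
$r{\left(-237,z \right)} + D{\left(-363 \right)} = \frac{202 - 237}{2 \left(-237\right)} - 363 = \frac{1}{2} \left(- \frac{1}{237}\right) \left(-35\right) - 363 = \frac{35}{474} - 363 = - \frac{172027}{474}$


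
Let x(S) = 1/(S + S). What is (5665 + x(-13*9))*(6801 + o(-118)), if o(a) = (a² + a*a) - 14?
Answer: 15304155905/78 ≈ 1.9621e+8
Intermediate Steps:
x(S) = 1/(2*S)
o(a) = -14 + 2*a² (o(a) = (a² + a²) - 14 = 2*a² - 14 = -14 + 2*a²)
(5665 + x(-13*9))*(6801 + o(-118)) = (5665 + 1/(2*((-13*9))))*(6801 + (-14 + 2*(-118)²)) = (5665 + (½)/(-117))*(6801 + (-14 + 2*13924)) = (5665 + (½)*(-1/117))*(6801 + (-14 + 27848)) = (5665 - 1/234)*(6801 + 27834) = (1325609/234)*34635 = 15304155905/78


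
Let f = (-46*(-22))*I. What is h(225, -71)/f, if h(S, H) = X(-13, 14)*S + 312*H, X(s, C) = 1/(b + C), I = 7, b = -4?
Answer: -44259/14168 ≈ -3.1239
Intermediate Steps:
X(s, C) = 1/(-4 + C)
f = 7084 (f = -46*(-22)*7 = 1012*7 = 7084)
h(S, H) = 312*H + S/10 (h(S, H) = S/(-4 + 14) + 312*H = S/10 + 312*H = 312*H + S/10)
h(225, -71)/f = (312*(-71) + (1/10)*225)/7084 = (-22152 + 45/2)*(1/7084) = -44259/2*1/7084 = -44259/14168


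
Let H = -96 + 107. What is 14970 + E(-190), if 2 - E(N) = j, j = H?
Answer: 14961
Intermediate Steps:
H = 11
j = 11
E(N) = -9 (E(N) = 2 - 1*11 = 2 - 11 = -9)
14970 + E(-190) = 14970 - 9 = 14961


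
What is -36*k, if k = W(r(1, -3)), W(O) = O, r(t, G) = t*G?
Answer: 108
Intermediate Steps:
r(t, G) = G*t
k = -3 (k = -3*1 = -3)
-36*k = -36*(-3) = 108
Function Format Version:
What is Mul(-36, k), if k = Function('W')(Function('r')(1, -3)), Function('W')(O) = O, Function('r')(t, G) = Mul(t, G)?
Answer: 108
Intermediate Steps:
Function('r')(t, G) = Mul(G, t)
k = -3 (k = Mul(-3, 1) = -3)
Mul(-36, k) = Mul(-36, -3) = 108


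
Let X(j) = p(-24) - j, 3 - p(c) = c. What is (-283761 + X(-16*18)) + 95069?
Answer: -188377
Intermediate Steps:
p(c) = 3 - c
X(j) = 27 - j (X(j) = (3 - 1*(-24)) - j = (3 + 24) - j = 27 - j)
(-283761 + X(-16*18)) + 95069 = (-283761 + (27 - (-16)*18)) + 95069 = (-283761 + (27 - 1*(-288))) + 95069 = (-283761 + (27 + 288)) + 95069 = (-283761 + 315) + 95069 = -283446 + 95069 = -188377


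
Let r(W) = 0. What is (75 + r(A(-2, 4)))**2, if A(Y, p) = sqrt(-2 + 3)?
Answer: 5625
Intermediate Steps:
A(Y, p) = 1 (A(Y, p) = sqrt(1) = 1)
(75 + r(A(-2, 4)))**2 = (75 + 0)**2 = 75**2 = 5625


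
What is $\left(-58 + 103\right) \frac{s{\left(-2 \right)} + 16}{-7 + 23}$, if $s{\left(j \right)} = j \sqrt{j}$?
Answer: $45 - \frac{45 i \sqrt{2}}{8} \approx 45.0 - 7.9549 i$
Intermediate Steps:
$s{\left(j \right)} = j^{\frac{3}{2}}$
$\left(-58 + 103\right) \frac{s{\left(-2 \right)} + 16}{-7 + 23} = \left(-58 + 103\right) \frac{\left(-2\right)^{\frac{3}{2}} + 16}{-7 + 23} = 45 \frac{- 2 i \sqrt{2} + 16}{16} = 45 \left(16 - 2 i \sqrt{2}\right) \frac{1}{16} = 45 \left(1 - \frac{i \sqrt{2}}{8}\right) = 45 - \frac{45 i \sqrt{2}}{8}$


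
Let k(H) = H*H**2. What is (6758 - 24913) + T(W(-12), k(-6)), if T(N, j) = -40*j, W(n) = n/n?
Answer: -9515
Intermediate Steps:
W(n) = 1
k(H) = H**3
(6758 - 24913) + T(W(-12), k(-6)) = (6758 - 24913) - 40*(-6)**3 = -18155 - 40*(-216) = -18155 + 8640 = -9515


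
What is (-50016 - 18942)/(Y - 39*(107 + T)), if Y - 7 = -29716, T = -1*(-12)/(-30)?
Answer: 57465/28222 ≈ 2.0362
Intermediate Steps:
T = -⅖ (T = 12*(-1/30) = -⅖ ≈ -0.40000)
Y = -29709 (Y = 7 - 29716 = -29709)
(-50016 - 18942)/(Y - 39*(107 + T)) = (-50016 - 18942)/(-29709 - 39*(107 - ⅖)) = -68958/(-29709 - 39*533/5) = -68958/(-29709 - 20787/5) = -68958/(-169332/5) = -68958*(-5/169332) = 57465/28222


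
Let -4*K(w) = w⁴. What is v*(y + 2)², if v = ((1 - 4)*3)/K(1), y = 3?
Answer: 900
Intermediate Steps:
K(w) = -w⁴/4
v = 36 (v = ((1 - 4)*3)/((-¼*1⁴)) = (-3*3)/((-¼*1)) = -9/(-¼) = -9*(-4) = 36)
v*(y + 2)² = 36*(3 + 2)² = 36*5² = 36*25 = 900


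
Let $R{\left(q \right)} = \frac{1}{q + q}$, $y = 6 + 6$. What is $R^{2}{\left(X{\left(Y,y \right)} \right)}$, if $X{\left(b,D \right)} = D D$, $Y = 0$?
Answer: $\frac{1}{82944} \approx 1.2056 \cdot 10^{-5}$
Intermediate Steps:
$y = 12$
$X{\left(b,D \right)} = D^{2}$
$R{\left(q \right)} = \frac{1}{2 q}$
$R^{2}{\left(X{\left(Y,y \right)} \right)} = \left(\frac{1}{2 \cdot 12^{2}}\right)^{2} = \left(\frac{1}{2 \cdot 144}\right)^{2} = \left(\frac{1}{2} \cdot \frac{1}{144}\right)^{2} = \left(\frac{1}{288}\right)^{2} = \frac{1}{82944}$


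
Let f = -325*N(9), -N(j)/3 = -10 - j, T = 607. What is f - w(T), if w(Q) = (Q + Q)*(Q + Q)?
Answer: -1492321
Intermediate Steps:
N(j) = 30 + 3*j (N(j) = -3*(-10 - j) = 30 + 3*j)
f = -18525 (f = -325*(30 + 3*9) = -325*(30 + 27) = -325*57 = -18525)
w(Q) = 4*Q² (w(Q) = (2*Q)*(2*Q) = 4*Q²)
f - w(T) = -18525 - 4*607² = -18525 - 4*368449 = -18525 - 1*1473796 = -18525 - 1473796 = -1492321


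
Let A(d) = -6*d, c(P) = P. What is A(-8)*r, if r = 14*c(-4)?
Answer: -2688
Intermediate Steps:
r = -56 (r = 14*(-4) = -56)
A(-8)*r = -6*(-8)*(-56) = 48*(-56) = -2688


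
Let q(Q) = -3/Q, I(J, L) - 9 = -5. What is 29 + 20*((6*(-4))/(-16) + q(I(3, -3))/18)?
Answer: 349/6 ≈ 58.167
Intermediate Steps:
I(J, L) = 4 (I(J, L) = 9 - 5 = 4)
29 + 20*((6*(-4))/(-16) + q(I(3, -3))/18) = 29 + 20*((6*(-4))/(-16) - 3/4/18) = 29 + 20*(-24*(-1/16) - 3*1/4*(1/18)) = 29 + 20*(3/2 - 3/4*1/18) = 29 + 20*(3/2 - 1/24) = 29 + 20*(35/24) = 29 + 175/6 = 349/6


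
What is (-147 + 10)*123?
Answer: -16851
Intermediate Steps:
(-147 + 10)*123 = -137*123 = -16851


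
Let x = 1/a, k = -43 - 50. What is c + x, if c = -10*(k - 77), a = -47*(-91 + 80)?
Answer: 878901/517 ≈ 1700.0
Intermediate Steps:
k = -93
a = 517 (a = -47*(-11) = 517)
x = 1/517 ≈ 0.0019342
c = 1700 (c = -10*(-93 - 77) = -10*(-170) = 1700)
c + x = 1700 + 1/517 = 878901/517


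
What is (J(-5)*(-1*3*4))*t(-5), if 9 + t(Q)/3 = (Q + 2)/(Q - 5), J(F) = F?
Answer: -1566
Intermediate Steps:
t(Q) = -27 + 3*(2 + Q)/(-5 + Q) (t(Q) = -27 + 3*((Q + 2)/(Q - 5)) = -27 + 3*((2 + Q)/(-5 + Q)) = -27 + 3*(2 + Q)/(-5 + Q))
(J(-5)*(-1*3*4))*t(-5) = (-5*(-1*3)*4)*(3*(47 - 8*(-5))/(-5 - 5)) = (-(-15)*4)*(3*(47 + 40)/(-10)) = (-5*(-12))*(3*(-1/10)*87) = 60*(-261/10) = -1566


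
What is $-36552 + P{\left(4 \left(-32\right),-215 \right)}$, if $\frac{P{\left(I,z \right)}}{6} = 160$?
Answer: $-35592$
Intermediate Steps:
$P{\left(I,z \right)} = 960$ ($P{\left(I,z \right)} = 6 \cdot 160 = 960$)
$-36552 + P{\left(4 \left(-32\right),-215 \right)} = -36552 + 960 = -35592$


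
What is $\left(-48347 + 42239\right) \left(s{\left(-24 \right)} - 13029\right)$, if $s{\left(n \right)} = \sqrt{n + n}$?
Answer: $79581132 - 24432 i \sqrt{3} \approx 7.9581 \cdot 10^{7} - 42317.0 i$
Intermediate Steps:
$s{\left(n \right)} = \sqrt{2} \sqrt{n}$ ($s{\left(n \right)} = \sqrt{2 n} = \sqrt{2} \sqrt{n}$)
$\left(-48347 + 42239\right) \left(s{\left(-24 \right)} - 13029\right) = \left(-48347 + 42239\right) \left(\sqrt{2} \sqrt{-24} - 13029\right) = - 6108 \left(\sqrt{2} \cdot 2 i \sqrt{6} - 13029\right) = - 6108 \left(4 i \sqrt{3} - 13029\right) = - 6108 \left(-13029 + 4 i \sqrt{3}\right) = 79581132 - 24432 i \sqrt{3}$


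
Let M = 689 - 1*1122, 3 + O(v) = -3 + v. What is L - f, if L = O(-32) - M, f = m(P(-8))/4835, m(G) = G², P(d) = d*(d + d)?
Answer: 1893441/4835 ≈ 391.61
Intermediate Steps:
O(v) = -6 + v (O(v) = -3 + (-3 + v) = -6 + v)
P(d) = 2*d² (P(d) = d*(2*d) = 2*d²)
M = -433 (M = 689 - 1122 = -433)
f = 16384/4835 (f = (2*(-8)²)²/4835 = (2*64)²*(1/4835) = 128²*(1/4835) = 16384*(1/4835) = 16384/4835 ≈ 3.3886)
L = 395 (L = (-6 - 32) - 1*(-433) = -38 + 433 = 395)
L - f = 395 - 1*16384/4835 = 395 - 16384/4835 = 1893441/4835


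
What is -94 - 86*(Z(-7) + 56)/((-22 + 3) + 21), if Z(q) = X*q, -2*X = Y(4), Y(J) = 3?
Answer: -5907/2 ≈ -2953.5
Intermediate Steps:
X = -3/2 (X = -½*3 = -3/2 ≈ -1.5000)
Z(q) = -3*q/2
-94 - 86*(Z(-7) + 56)/((-22 + 3) + 21) = -94 - 86*(-3/2*(-7) + 56)/((-22 + 3) + 21) = -94 - 86*(21/2 + 56)/(-19 + 21) = -94 - 5719/2 = -5907/2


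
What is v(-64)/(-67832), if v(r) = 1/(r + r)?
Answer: 1/8682496 ≈ 1.1517e-7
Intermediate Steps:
v(r) = 1/(2*r)
v(-64)/(-67832) = ((1/2)/(-64))/(-67832) = ((1/2)*(-1/64))*(-1/67832) = -1/128*(-1/67832) = 1/8682496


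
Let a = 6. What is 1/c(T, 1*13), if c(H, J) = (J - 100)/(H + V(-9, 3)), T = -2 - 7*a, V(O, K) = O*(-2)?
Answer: 26/87 ≈ 0.29885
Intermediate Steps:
V(O, K) = -2*O
T = -44 (T = -2 - 7*6 = -2 - 42 = -44)
c(H, J) = (-100 + J)/(18 + H) (c(H, J) = (J - 100)/(H - 2*(-9)) = (-100 + J)/(H + 18) = (-100 + J)/(18 + H))
1/c(T, 1*13) = 1/((-100 + 1*13)/(18 - 44)) = 1/((-100 + 13)/(-26)) = 1/(-1/26*(-87)) = 1/(87/26) = 26/87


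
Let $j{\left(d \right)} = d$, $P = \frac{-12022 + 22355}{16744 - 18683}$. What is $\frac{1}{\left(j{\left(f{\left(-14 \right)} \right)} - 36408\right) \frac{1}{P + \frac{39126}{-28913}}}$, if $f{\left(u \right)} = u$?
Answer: $\frac{374623343}{2041901345554} \approx 0.00018347$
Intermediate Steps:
$P = - \frac{10333}{1939}$ ($P = \frac{10333}{-1939} = 10333 \left(- \frac{1}{1939}\right) = - \frac{10333}{1939} \approx -5.329$)
$\frac{1}{\left(j{\left(f{\left(-14 \right)} \right)} - 36408\right) \frac{1}{P + \frac{39126}{-28913}}} = \frac{1}{\left(-14 - 36408\right) \frac{1}{- \frac{10333}{1939} + \frac{39126}{-28913}}} = \frac{1}{\left(-36422\right) \frac{1}{- \frac{10333}{1939} + 39126 \left(- \frac{1}{28913}\right)}} = \frac{1}{\left(-36422\right) \frac{1}{- \frac{10333}{1939} - \frac{39126}{28913}}} = \frac{1}{\left(-36422\right) \frac{1}{- \frac{374623343}{56062307}}} = \frac{1}{\left(-36422\right) \left(- \frac{56062307}{374623343}\right)} = \frac{1}{\frac{2041901345554}{374623343}} = \frac{374623343}{2041901345554}$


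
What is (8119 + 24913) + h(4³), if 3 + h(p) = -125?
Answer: 32904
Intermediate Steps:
h(p) = -128 (h(p) = -3 - 125 = -128)
(8119 + 24913) + h(4³) = (8119 + 24913) - 128 = 33032 - 128 = 32904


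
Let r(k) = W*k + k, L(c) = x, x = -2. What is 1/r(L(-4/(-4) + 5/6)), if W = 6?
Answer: -1/14 ≈ -0.071429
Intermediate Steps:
L(c) = -2
r(k) = 7*k (r(k) = 6*k + k = 7*k)
1/r(L(-4/(-4) + 5/6)) = 1/(7*(-2)) = 1/(-14) = -1/14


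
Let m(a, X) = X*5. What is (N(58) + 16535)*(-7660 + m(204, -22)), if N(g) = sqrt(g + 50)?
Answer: -128476950 - 46620*sqrt(3) ≈ -1.2856e+8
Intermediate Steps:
m(a, X) = 5*X
N(g) = sqrt(50 + g)
(N(58) + 16535)*(-7660 + m(204, -22)) = (sqrt(50 + 58) + 16535)*(-7660 + 5*(-22)) = (sqrt(108) + 16535)*(-7660 - 110) = (6*sqrt(3) + 16535)*(-7770) = (16535 + 6*sqrt(3))*(-7770) = -128476950 - 46620*sqrt(3)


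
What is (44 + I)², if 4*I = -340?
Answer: 1681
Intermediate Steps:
I = -85 (I = (¼)*(-340) = -85)
(44 + I)² = (44 - 85)² = (-41)² = 1681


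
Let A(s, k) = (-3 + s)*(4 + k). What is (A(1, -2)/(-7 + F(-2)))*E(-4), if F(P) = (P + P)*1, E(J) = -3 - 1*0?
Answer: -12/11 ≈ -1.0909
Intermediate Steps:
E(J) = -3 (E(J) = -3 + 0 = -3)
F(P) = 2*P (F(P) = (2*P)*1 = 2*P)
(A(1, -2)/(-7 + F(-2)))*E(-4) = ((-12 - 3*(-2) + 4*1 - 2*1)/(-7 + 2*(-2)))*(-3) = ((-12 + 6 + 4 - 2)/(-7 - 4))*(-3) = (-4/(-11))*(-3) = -1/11*(-4)*(-3) = (4/11)*(-3) = -12/11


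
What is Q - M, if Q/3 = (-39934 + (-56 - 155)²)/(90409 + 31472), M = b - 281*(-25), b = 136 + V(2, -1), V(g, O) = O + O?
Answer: -290844106/40627 ≈ -7158.9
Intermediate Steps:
V(g, O) = 2*O
b = 134 (b = 136 + 2*(-1) = 136 - 2 = 134)
M = 7159 (M = 134 - 281*(-25) = 134 + 7025 = 7159)
Q = 4587/40627 (Q = 3*((-39934 + (-56 - 155)²)/(90409 + 31472)) = 3*((-39934 + (-211)²)/121881) = 3*((-39934 + 44521)*(1/121881)) = 3*(4587*(1/121881)) = 3*(1529/40627) = 4587/40627 ≈ 0.11291)
Q - M = 4587/40627 - 1*7159 = 4587/40627 - 7159 = -290844106/40627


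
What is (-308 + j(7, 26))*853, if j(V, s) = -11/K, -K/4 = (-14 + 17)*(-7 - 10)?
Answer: -53605079/204 ≈ -2.6277e+5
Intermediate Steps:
K = 204 (K = -4*(-14 + 17)*(-7 - 10) = -12*(-17) = -4*(-51) = 204)
j(V, s) = -11/204
(-308 + j(7, 26))*853 = (-308 - 11/204)*853 = -62843/204*853 = -53605079/204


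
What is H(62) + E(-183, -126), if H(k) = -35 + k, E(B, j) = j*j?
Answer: 15903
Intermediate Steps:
E(B, j) = j²
H(62) + E(-183, -126) = (-35 + 62) + (-126)² = 27 + 15876 = 15903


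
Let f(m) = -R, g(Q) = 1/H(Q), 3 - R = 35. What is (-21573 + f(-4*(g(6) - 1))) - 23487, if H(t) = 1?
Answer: -45028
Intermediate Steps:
R = -32 (R = 3 - 1*35 = 3 - 35 = -32)
g(Q) = 1 (g(Q) = 1/1 = 1)
f(m) = 32 (f(m) = -1*(-32) = 32)
(-21573 + f(-4*(g(6) - 1))) - 23487 = (-21573 + 32) - 23487 = -21541 - 23487 = -45028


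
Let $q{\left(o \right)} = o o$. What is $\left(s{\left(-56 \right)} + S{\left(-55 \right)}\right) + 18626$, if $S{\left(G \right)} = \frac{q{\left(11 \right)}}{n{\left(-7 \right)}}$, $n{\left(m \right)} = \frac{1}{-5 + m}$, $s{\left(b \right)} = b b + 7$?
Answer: $20317$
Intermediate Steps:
$q{\left(o \right)} = o^{2}$
$s{\left(b \right)} = 7 + b^{2}$ ($s{\left(b \right)} = b^{2} + 7 = 7 + b^{2}$)
$S{\left(G \right)} = -1452$ ($S{\left(G \right)} = \frac{11^{2}}{\frac{1}{-5 - 7}} = \frac{121}{\frac{1}{-12}} = \frac{121}{- \frac{1}{12}} = 121 \left(-12\right) = -1452$)
$\left(s{\left(-56 \right)} + S{\left(-55 \right)}\right) + 18626 = \left(\left(7 + \left(-56\right)^{2}\right) - 1452\right) + 18626 = \left(\left(7 + 3136\right) - 1452\right) + 18626 = \left(3143 - 1452\right) + 18626 = 1691 + 18626 = 20317$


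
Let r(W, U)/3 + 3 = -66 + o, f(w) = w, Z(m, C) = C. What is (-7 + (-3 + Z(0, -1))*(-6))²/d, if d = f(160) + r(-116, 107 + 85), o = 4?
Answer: -289/35 ≈ -8.2571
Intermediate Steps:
r(W, U) = -195 (r(W, U) = -9 + 3*(-66 + 4) = -9 + 3*(-62) = -9 - 186 = -195)
d = -35 (d = 160 - 195 = -35)
(-7 + (-3 + Z(0, -1))*(-6))²/d = (-7 + (-3 - 1)*(-6))²/(-35) = (-7 - 4*(-6))²*(-1/35) = (-7 + 24)²*(-1/35) = 17²*(-1/35) = 289*(-1/35) = -289/35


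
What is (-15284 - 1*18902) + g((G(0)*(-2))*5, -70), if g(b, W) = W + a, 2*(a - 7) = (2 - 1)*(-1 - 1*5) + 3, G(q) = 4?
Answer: -68501/2 ≈ -34251.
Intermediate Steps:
a = 11/2 (a = 7 + ((2 - 1)*(-1 - 1*5) + 3)/2 = 7 + (1*(-1 - 5) + 3)/2 = 7 + (1*(-6) + 3)/2 = 7 + (-6 + 3)/2 = 7 + (½)*(-3) = 7 - 3/2 = 11/2 ≈ 5.5000)
g(b, W) = 11/2 + W (g(b, W) = W + 11/2 = 11/2 + W)
(-15284 - 1*18902) + g((G(0)*(-2))*5, -70) = (-15284 - 1*18902) + (11/2 - 70) = (-15284 - 18902) - 129/2 = -34186 - 129/2 = -68501/2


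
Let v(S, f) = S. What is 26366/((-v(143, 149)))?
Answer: -26366/143 ≈ -184.38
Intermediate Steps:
26366/((-v(143, 149))) = 26366/((-1*143)) = 26366/(-143) = 26366*(-1/143) = -26366/143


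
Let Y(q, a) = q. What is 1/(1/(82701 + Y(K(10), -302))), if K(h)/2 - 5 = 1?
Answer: 82713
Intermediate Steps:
K(h) = 12 (K(h) = 10 + 2*1 = 10 + 2 = 12)
1/(1/(82701 + Y(K(10), -302))) = 1/(1/(82701 + 12)) = 1/(1/82713) = 82713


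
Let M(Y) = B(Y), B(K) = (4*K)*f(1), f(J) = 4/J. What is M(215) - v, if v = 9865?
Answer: -6425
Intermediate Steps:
B(K) = 16*K (B(K) = (4*K)*(4/1) = (4*K)*(4*1) = (4*K)*4 = 16*K)
M(Y) = 16*Y
M(215) - v = 16*215 - 1*9865 = 3440 - 9865 = -6425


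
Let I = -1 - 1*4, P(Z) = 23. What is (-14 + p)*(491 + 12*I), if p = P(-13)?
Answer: 3879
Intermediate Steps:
p = 23
I = -5 (I = -1 - 4 = -5)
(-14 + p)*(491 + 12*I) = (-14 + 23)*(491 + 12*(-5)) = 9*(491 - 60) = 9*431 = 3879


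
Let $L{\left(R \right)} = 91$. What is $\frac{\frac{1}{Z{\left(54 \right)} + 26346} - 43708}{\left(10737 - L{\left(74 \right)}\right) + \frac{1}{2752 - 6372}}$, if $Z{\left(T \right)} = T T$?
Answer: $- \frac{2314960125950}{563857071489} \approx -4.1056$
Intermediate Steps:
$Z{\left(T \right)} = T^{2}$
$\frac{\frac{1}{Z{\left(54 \right)} + 26346} - 43708}{\left(10737 - L{\left(74 \right)}\right) + \frac{1}{2752 - 6372}} = \frac{\frac{1}{54^{2} + 26346} - 43708}{\left(10737 - 91\right) + \frac{1}{2752 - 6372}} = \frac{\frac{1}{2916 + 26346} - 43708}{\left(10737 - 91\right) + \frac{1}{-3620}} = \frac{\frac{1}{29262} - 43708}{10646 - \frac{1}{3620}} = \frac{\frac{1}{29262} - 43708}{\frac{38538519}{3620}} = \left(- \frac{1278983495}{29262}\right) \frac{3620}{38538519} = - \frac{2314960125950}{563857071489}$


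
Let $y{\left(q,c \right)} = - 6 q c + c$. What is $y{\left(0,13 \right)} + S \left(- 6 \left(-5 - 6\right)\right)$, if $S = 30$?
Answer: $1993$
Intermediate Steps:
$y{\left(q,c \right)} = c - 6 c q$ ($y{\left(q,c \right)} = - 6 c q + c = c - 6 c q$)
$y{\left(0,13 \right)} + S \left(- 6 \left(-5 - 6\right)\right) = 13 \left(1 - 0\right) + 30 \left(- 6 \left(-5 - 6\right)\right) = 13 \left(1 + 0\right) + 30 \left(\left(-6\right) \left(-11\right)\right) = 13 \cdot 1 + 30 \cdot 66 = 13 + 1980 = 1993$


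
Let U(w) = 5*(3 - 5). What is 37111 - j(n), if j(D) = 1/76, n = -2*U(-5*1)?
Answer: 2820435/76 ≈ 37111.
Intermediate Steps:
U(w) = -10 (U(w) = 5*(-2) = -10)
n = 20 (n = -2*(-10) = 20)
j(D) = 1/76
37111 - j(n) = 37111 - 1*1/76 = 37111 - 1/76 = 2820435/76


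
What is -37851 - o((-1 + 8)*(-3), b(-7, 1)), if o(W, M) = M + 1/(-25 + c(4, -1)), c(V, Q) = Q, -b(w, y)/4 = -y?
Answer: -984229/26 ≈ -37855.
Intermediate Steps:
b(w, y) = 4*y (b(w, y) = -(-4)*y = 4*y)
o(W, M) = -1/26 + M (o(W, M) = M + 1/(-25 - 1) = M + 1/(-26) = M - 1/26 = -1/26 + M)
-37851 - o((-1 + 8)*(-3), b(-7, 1)) = -37851 - (-1/26 + 4*1) = -37851 - (-1/26 + 4) = -37851 - 1*103/26 = -37851 - 103/26 = -984229/26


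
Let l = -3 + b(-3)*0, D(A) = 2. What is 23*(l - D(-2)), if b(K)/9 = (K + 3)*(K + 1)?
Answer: -115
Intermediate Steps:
b(K) = 9*(1 + K)*(3 + K) (b(K) = 9*((K + 3)*(K + 1)) = 9*((3 + K)*(1 + K)) = 9*((1 + K)*(3 + K)) = 9*(1 + K)*(3 + K))
l = -3 (l = -3 + (27 + 9*(-3)² + 36*(-3))*0 = -3 + (27 + 9*9 - 108)*0 = -3 + (27 + 81 - 108)*0 = -3 + 0*0 = -3 + 0 = -3)
23*(l - D(-2)) = 23*(-3 - 1*2) = 23*(-3 - 2) = 23*(-5) = -115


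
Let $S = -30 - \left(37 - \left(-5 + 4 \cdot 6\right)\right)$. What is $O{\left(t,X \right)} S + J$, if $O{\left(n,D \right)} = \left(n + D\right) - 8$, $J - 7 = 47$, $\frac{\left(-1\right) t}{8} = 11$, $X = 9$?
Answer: $4230$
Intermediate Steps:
$t = -88$ ($t = \left(-8\right) 11 = -88$)
$J = 54$ ($J = 7 + 47 = 54$)
$O{\left(n,D \right)} = -8 + D + n$ ($O{\left(n,D \right)} = \left(D + n\right) - 8 = -8 + D + n$)
$S = -48$ ($S = -30 - \left(37 - \left(-5 + 24\right)\right) = -30 - \left(37 - 19\right) = -30 - 18 = -48$)
$O{\left(t,X \right)} S + J = \left(-8 + 9 - 88\right) \left(-48\right) + 54 = \left(-87\right) \left(-48\right) + 54 = 4176 + 54 = 4230$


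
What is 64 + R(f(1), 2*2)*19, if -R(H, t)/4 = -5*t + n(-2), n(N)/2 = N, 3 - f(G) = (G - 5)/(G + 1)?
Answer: 1888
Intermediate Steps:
f(G) = 3 - (-5 + G)/(1 + G) (f(G) = 3 - (G - 5)/(G + 1) = 3 - (-5 + G)/(1 + G))
n(N) = 2*N
R(H, t) = 16 + 20*t (R(H, t) = -4*(-5*t + 2*(-2)) = -4*(-5*t - 4) = -4*(-4 - 5*t) = 16 + 20*t)
64 + R(f(1), 2*2)*19 = 64 + (16 + 20*(2*2))*19 = 64 + (16 + 20*4)*19 = 64 + (16 + 80)*19 = 64 + 96*19 = 64 + 1824 = 1888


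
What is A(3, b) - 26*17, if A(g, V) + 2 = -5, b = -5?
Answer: -449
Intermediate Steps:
A(g, V) = -7 (A(g, V) = -2 - 5 = -7)
A(3, b) - 26*17 = -7 - 26*17 = -7 - 442 = -449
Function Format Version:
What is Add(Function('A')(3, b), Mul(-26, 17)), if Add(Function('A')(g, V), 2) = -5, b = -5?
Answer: -449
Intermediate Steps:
Function('A')(g, V) = -7 (Function('A')(g, V) = Add(-2, -5) = -7)
Add(Function('A')(3, b), Mul(-26, 17)) = Add(-7, Mul(-26, 17)) = Add(-7, -442) = -449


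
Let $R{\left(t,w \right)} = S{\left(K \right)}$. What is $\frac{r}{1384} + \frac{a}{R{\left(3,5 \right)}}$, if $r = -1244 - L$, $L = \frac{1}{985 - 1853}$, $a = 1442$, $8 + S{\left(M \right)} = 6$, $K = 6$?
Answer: $- \frac{867225743}{1201312} \approx -721.9$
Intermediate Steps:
$S{\left(M \right)} = -2$ ($S{\left(M \right)} = -8 + 6 = -2$)
$L = - \frac{1}{868}$ ($L = \frac{1}{-868} = - \frac{1}{868} \approx -0.0011521$)
$r = - \frac{1079791}{868}$ ($r = -1244 - - \frac{1}{868} = -1244 + \frac{1}{868} = - \frac{1079791}{868} \approx -1244.0$)
$R{\left(t,w \right)} = -2$
$\frac{r}{1384} + \frac{a}{R{\left(3,5 \right)}} = - \frac{1079791}{868 \cdot 1384} + \frac{1442}{-2} = \left(- \frac{1079791}{868}\right) \frac{1}{1384} + 1442 \left(- \frac{1}{2}\right) = - \frac{1079791}{1201312} - 721 = - \frac{867225743}{1201312}$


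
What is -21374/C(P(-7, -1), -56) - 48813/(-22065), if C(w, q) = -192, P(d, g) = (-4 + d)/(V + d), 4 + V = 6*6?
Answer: 80164901/706080 ≈ 113.54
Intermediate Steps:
V = 32 (V = -4 + 6*6 = -4 + 36 = 32)
P(d, g) = (-4 + d)/(32 + d)
-21374/C(P(-7, -1), -56) - 48813/(-22065) = -21374/(-192) - 48813/(-22065) = -21374*(-1/192) - 48813*(-1/22065) = 10687/96 + 16271/7355 = 80164901/706080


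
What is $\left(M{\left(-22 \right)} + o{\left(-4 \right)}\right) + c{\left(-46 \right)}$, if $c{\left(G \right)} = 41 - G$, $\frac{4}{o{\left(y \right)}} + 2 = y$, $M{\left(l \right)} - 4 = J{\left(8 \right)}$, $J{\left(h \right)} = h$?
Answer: $\frac{295}{3} \approx 98.333$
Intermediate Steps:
$M{\left(l \right)} = 12$ ($M{\left(l \right)} = 4 + 8 = 12$)
$o{\left(y \right)} = \frac{4}{-2 + y}$
$\left(M{\left(-22 \right)} + o{\left(-4 \right)}\right) + c{\left(-46 \right)} = \left(12 + \frac{4}{-2 - 4}\right) + \left(41 - -46\right) = \left(12 + \frac{4}{-6}\right) + \left(41 + 46\right) = \left(12 + 4 \left(- \frac{1}{6}\right)\right) + 87 = \left(12 - \frac{2}{3}\right) + 87 = \frac{34}{3} + 87 = \frac{295}{3}$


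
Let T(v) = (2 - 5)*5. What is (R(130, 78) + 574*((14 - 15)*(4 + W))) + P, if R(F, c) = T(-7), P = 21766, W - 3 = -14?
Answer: 25769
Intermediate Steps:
W = -11 (W = 3 - 14 = -11)
T(v) = -15 (T(v) = -3*5 = -15)
R(F, c) = -15
(R(130, 78) + 574*((14 - 15)*(4 + W))) + P = (-15 + 574*((14 - 15)*(4 - 11))) + 21766 = (-15 + 574*(-1*(-7))) + 21766 = (-15 + 574*7) + 21766 = (-15 + 4018) + 21766 = 4003 + 21766 = 25769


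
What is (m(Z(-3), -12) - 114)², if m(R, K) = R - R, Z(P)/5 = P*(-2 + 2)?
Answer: 12996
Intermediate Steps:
Z(P) = 0 (Z(P) = 5*(P*(-2 + 2)) = 5*(P*0) = 5*0 = 0)
m(R, K) = 0
(m(Z(-3), -12) - 114)² = (0 - 114)² = (-114)² = 12996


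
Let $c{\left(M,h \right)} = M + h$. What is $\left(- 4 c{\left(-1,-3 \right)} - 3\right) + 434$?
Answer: $447$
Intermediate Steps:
$\left(- 4 c{\left(-1,-3 \right)} - 3\right) + 434 = \left(- 4 \left(-1 - 3\right) - 3\right) + 434 = \left(\left(-4\right) \left(-4\right) - 3\right) + 434 = \left(16 - 3\right) + 434 = 13 + 434 = 447$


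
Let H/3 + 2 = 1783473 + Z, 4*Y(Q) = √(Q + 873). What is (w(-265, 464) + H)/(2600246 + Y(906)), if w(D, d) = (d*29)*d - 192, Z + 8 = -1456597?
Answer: 300546417624640/108180468166477 - 28895960*√1779/108180468166477 ≈ 2.7782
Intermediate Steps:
Z = -1456605 (Z = -8 - 1456597 = -1456605)
Y(Q) = √(873 + Q)/4 (Y(Q) = √(Q + 873)/4 = √(873 + Q)/4)
w(D, d) = -192 + 29*d² (w(D, d) = (29*d)*d - 192 = 29*d² - 192 = -192 + 29*d²)
H = 980598 (H = -6 + 3*(1783473 - 1456605) = -6 + 3*326868 = -6 + 980604 = 980598)
(w(-265, 464) + H)/(2600246 + Y(906)) = ((-192 + 29*464²) + 980598)/(2600246 + √(873 + 906)/4) = ((-192 + 29*215296) + 980598)/(2600246 + √1779/4) = ((-192 + 6243584) + 980598)/(2600246 + √1779/4) = (6243392 + 980598)/(2600246 + √1779/4) = 7223990/(2600246 + √1779/4)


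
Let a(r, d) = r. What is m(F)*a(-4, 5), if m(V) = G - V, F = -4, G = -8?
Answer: 16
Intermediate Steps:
m(V) = -8 - V
m(F)*a(-4, 5) = (-8 - 1*(-4))*(-4) = (-8 + 4)*(-4) = -4*(-4) = 16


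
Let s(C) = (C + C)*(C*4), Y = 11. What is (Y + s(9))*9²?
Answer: 53379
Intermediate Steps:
s(C) = 8*C² (s(C) = (2*C)*(4*C) = 8*C²)
(Y + s(9))*9² = (11 + 8*9²)*9² = (11 + 8*81)*81 = (11 + 648)*81 = 659*81 = 53379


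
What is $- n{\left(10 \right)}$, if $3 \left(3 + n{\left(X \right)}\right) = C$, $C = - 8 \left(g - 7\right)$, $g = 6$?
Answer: $\frac{1}{3} \approx 0.33333$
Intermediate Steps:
$C = 8$ ($C = - 8 \left(6 - 7\right) = \left(-8\right) \left(-1\right) = 8$)
$n{\left(X \right)} = - \frac{1}{3}$ ($n{\left(X \right)} = -3 + \frac{1}{3} \cdot 8 = -3 + \frac{8}{3} = - \frac{1}{3}$)
$- n{\left(10 \right)} = \left(-1\right) \left(- \frac{1}{3}\right) = \frac{1}{3}$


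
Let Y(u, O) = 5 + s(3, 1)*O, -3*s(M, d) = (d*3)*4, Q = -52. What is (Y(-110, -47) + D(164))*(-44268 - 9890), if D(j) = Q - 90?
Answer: -2762058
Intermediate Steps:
s(M, d) = -4*d (s(M, d) = -d*3*4/3 = -3*d*4/3 = -4*d)
Y(u, O) = 5 - 4*O (Y(u, O) = 5 + (-4*1)*O = 5 - 4*O)
D(j) = -142 (D(j) = -52 - 90 = -142)
(Y(-110, -47) + D(164))*(-44268 - 9890) = ((5 - 4*(-47)) - 142)*(-44268 - 9890) = ((5 + 188) - 142)*(-54158) = (193 - 142)*(-54158) = 51*(-54158) = -2762058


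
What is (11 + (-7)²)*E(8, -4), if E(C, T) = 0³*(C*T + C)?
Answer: 0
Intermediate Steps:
E(C, T) = 0 (E(C, T) = 0*(C + C*T) = 0)
(11 + (-7)²)*E(8, -4) = (11 + (-7)²)*0 = (11 + 49)*0 = 60*0 = 0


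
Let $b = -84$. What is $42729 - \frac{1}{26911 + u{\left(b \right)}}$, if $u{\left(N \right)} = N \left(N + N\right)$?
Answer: $\frac{1752871766}{41023} \approx 42729.0$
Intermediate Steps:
$u{\left(N \right)} = 2 N^{2}$ ($u{\left(N \right)} = N 2 N = 2 N^{2}$)
$42729 - \frac{1}{26911 + u{\left(b \right)}} = 42729 - \frac{1}{26911 + 2 \left(-84\right)^{2}} = 42729 - \frac{1}{26911 + 2 \cdot 7056} = 42729 - \frac{1}{26911 + 14112} = 42729 - \frac{1}{41023} = \frac{1752871766}{41023}$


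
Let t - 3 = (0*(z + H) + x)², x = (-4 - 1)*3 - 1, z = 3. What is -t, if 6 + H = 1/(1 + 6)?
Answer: -259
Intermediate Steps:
H = -41/7 (H = -6 + 1/(1 + 6) = -6 + 1/7 = -6 + ⅐ = -41/7 ≈ -5.8571)
x = -16 (x = -5*3 - 1 = -15 - 1 = -16)
t = 259 (t = 3 + (0*(3 - 41/7) - 16)² = 3 + (0*(-20/7) - 16)² = 3 + (0 - 16)² = 3 + (-16)² = 3 + 256 = 259)
-t = -1*259 = -259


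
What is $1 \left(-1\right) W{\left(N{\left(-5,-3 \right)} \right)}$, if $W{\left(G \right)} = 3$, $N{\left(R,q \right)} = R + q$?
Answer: $-3$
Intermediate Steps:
$1 \left(-1\right) W{\left(N{\left(-5,-3 \right)} \right)} = 1 \left(-1\right) 3 = \left(-1\right) 3 = -3$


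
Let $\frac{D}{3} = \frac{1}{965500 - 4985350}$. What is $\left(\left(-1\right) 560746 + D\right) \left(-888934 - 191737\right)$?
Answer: $\frac{811985501262492371}{1339950} \approx 6.0598 \cdot 10^{11}$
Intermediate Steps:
$D = - \frac{1}{1339950}$ ($D = \frac{3}{965500 - 4985350} = \frac{3}{-4019850} = 3 \left(- \frac{1}{4019850}\right) = - \frac{1}{1339950} \approx -7.463 \cdot 10^{-7}$)
$\left(\left(-1\right) 560746 + D\right) \left(-888934 - 191737\right) = \left(\left(-1\right) 560746 - \frac{1}{1339950}\right) \left(-888934 - 191737\right) = \left(-560746 - \frac{1}{1339950}\right) \left(-1080671\right) = \left(- \frac{751371602701}{1339950}\right) \left(-1080671\right) = \frac{811985501262492371}{1339950}$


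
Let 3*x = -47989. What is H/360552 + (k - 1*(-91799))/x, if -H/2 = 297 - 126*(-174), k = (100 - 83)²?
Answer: -16956710811/2883754988 ≈ -5.8801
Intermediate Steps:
x = -47989/3 (x = (⅓)*(-47989) = -47989/3 ≈ -15996.)
k = 289 (k = 17² = 289)
H = -44442 (H = -2*(297 - 126*(-174)) = -2*(297 + 21924) = -2*22221 = -44442)
H/360552 + (k - 1*(-91799))/x = -44442/360552 + (289 - 1*(-91799))/(-47989/3) = -44442*1/360552 + (289 + 91799)*(-3/47989) = -7407/60092 + 92088*(-3/47989) = -7407/60092 - 276264/47989 = -16956710811/2883754988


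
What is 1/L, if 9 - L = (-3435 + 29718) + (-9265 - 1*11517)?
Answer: -1/5492 ≈ -0.00018208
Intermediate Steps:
L = -5492 (L = 9 - ((-3435 + 29718) + (-9265 - 1*11517)) = 9 - (26283 + (-9265 - 11517)) = 9 - (26283 - 20782) = 9 - 1*5501 = 9 - 5501 = -5492)
1/L = 1/(-5492) = -1/5492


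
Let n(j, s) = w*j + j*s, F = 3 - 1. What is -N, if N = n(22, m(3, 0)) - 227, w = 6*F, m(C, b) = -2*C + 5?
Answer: -15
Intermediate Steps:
F = 2
m(C, b) = 5 - 2*C
w = 12 (w = 6*2 = 12)
n(j, s) = 12*j + j*s
N = 15 (N = 22*(12 + (5 - 2*3)) - 227 = 22*(12 + (5 - 6)) - 227 = 22*(12 - 1) - 227 = 22*11 - 227 = 242 - 227 = 15)
-N = -1*15 = -15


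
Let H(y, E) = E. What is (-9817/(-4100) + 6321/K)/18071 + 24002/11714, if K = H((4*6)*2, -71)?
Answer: 62983169440399/30810561661700 ≈ 2.0442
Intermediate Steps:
K = -71
(-9817/(-4100) + 6321/K)/18071 + 24002/11714 = (-9817/(-4100) + 6321/(-71))/18071 + 24002/11714 = (-9817*(-1/4100) + 6321*(-1/71))*(1/18071) + 24002*(1/11714) = (9817/4100 - 6321/71)*(1/18071) + 12001/5857 = -25219093/291100*1/18071 + 12001/5857 = -25219093/5260468100 + 12001/5857 = 62983169440399/30810561661700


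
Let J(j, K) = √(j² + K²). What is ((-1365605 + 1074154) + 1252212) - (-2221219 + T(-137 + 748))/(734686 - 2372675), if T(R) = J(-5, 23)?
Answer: 1573713728410/1637989 + √554/1637989 ≈ 9.6076e+5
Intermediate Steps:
J(j, K) = √(K² + j²)
T(R) = √554 (T(R) = √(23² + (-5)²) = √(529 + 25) = √554)
((-1365605 + 1074154) + 1252212) - (-2221219 + T(-137 + 748))/(734686 - 2372675) = ((-1365605 + 1074154) + 1252212) - (-2221219 + √554)/(734686 - 2372675) = (-291451 + 1252212) - (-2221219 + √554)/(-1637989) = 960761 - (-2221219 + √554)*(-1)/1637989 = 960761 - (2221219/1637989 - √554/1637989) = 960761 + (-2221219/1637989 + √554/1637989) = 1573713728410/1637989 + √554/1637989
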